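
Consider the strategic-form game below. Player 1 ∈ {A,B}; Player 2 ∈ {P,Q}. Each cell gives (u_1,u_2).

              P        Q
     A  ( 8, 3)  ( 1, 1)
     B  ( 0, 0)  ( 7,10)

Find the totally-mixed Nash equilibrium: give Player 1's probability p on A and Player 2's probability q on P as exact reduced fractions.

P1 mixes 5/6 on A; P2 mixes 3/7 on P

P1 indiff ⇒ q·8+(1-q)·1 = q·0+(1-q)·7 ⇒ q(8) = (1-q)(6) ⇒ q = 3/7
P2 indiff ⇒ p·3+(1-p)·0 = p·1+(1-p)·10 ⇒ p(2) = (1-p)(10) ⇒ p = 5/6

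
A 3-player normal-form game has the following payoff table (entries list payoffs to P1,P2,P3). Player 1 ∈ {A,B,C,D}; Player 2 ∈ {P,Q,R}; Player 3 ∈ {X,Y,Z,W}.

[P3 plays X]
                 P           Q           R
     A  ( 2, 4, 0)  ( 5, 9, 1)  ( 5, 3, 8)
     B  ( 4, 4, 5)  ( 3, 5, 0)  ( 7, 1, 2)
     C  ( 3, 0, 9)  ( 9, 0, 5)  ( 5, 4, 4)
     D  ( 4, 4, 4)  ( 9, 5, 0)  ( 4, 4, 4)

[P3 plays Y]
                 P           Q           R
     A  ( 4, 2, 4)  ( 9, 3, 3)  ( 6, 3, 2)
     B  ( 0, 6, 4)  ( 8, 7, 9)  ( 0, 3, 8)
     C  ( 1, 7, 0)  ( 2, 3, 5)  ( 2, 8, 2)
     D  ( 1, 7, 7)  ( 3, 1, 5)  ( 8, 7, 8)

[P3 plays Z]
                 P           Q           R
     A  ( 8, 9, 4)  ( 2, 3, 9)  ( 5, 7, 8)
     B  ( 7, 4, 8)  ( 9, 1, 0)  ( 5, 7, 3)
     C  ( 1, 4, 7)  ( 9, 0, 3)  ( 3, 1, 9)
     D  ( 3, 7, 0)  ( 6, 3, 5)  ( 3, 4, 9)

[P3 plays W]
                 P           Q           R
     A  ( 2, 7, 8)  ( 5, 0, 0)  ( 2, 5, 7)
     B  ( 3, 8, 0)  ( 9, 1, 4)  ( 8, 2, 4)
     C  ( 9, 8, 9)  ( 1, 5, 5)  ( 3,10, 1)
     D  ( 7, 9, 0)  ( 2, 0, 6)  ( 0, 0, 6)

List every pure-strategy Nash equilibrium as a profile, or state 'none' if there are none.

(A,P,X): not NE [P1→D gives 4>2; P2→Q gives 9>4; P3→W gives 8>0]
(A,P,Y): not NE [P2→R gives 3>2; P3→W gives 8>4]
(A,P,Z): not NE [P3→W gives 8>4]
(A,P,W): not NE [P1→C gives 9>2]
(A,Q,X): not NE [P1→D gives 9>5; P3→Z gives 9>1]
(A,Q,Y): not NE [P3→Z gives 9>3]
(A,Q,Z): not NE [P1→C gives 9>2; P2→P gives 9>3]
(A,Q,W): not NE [P1→B gives 9>5; P2→P gives 7>0; P3→Z gives 9>0]
(A,R,X): not NE [P1→B gives 7>5; P2→Q gives 9>3]
(A,R,Y): not NE [P1→D gives 8>6; P3→Z gives 8>2]
(A,R,Z): not NE [P2→P gives 9>7]
(A,R,W): not NE [P1→B gives 8>2; P2→P gives 7>5; P3→Z gives 8>7]
(B,P,X): not NE [P2→Q gives 5>4; P3→Z gives 8>5]
(B,P,Y): not NE [P1→A gives 4>0; P2→Q gives 7>6; P3→Z gives 8>4]
(B,P,Z): not NE [P1→A gives 8>7; P2→R gives 7>4]
(B,P,W): not NE [P1→C gives 9>3; P3→Z gives 8>0]
(B,Q,X): not NE [P1→D gives 9>3; P3→Y gives 9>0]
(B,Q,Y): not NE [P1→A gives 9>8]
(B,Q,Z): not NE [P2→R gives 7>1; P3→Y gives 9>0]
(B,Q,W): not NE [P2→P gives 8>1; P3→Y gives 9>4]
(B,R,X): not NE [P2→Q gives 5>1; P3→Y gives 8>2]
(B,R,Y): not NE [P1→D gives 8>0; P2→Q gives 7>3]
(B,R,Z): not NE [P3→Y gives 8>3]
(B,R,W): not NE [P2→P gives 8>2; P3→Y gives 8>4]
(C,P,X): not NE [P1→D gives 4>3; P2→R gives 4>0]
(C,P,Y): not NE [P1→A gives 4>1; P2→R gives 8>7; P3→W gives 9>0]
(C,P,Z): not NE [P1→A gives 8>1; P3→W gives 9>7]
(C,P,W): not NE [P2→R gives 10>8]
(C,Q,X): not NE [P2→R gives 4>0]
(C,Q,Y): not NE [P1→A gives 9>2; P2→R gives 8>3]
(C,Q,Z): not NE [P2→P gives 4>0; P3→W gives 5>3]
(C,Q,W): not NE [P1→B gives 9>1; P2→R gives 10>5]
(C,R,X): not NE [P1→B gives 7>5; P3→Z gives 9>4]
(C,R,Y): not NE [P1→D gives 8>2; P3→Z gives 9>2]
(C,R,Z): not NE [P1→B gives 5>3; P2→P gives 4>1]
(C,R,W): not NE [P1→B gives 8>3; P3→Z gives 9>1]
(D,P,X): not NE [P2→Q gives 5>4; P3→Y gives 7>4]
(D,P,Y): not NE [P1→A gives 4>1]
(D,P,Z): not NE [P1→A gives 8>3; P3→Y gives 7>0]
(D,P,W): not NE [P1→C gives 9>7; P3→Y gives 7>0]
(D,Q,X): not NE [P3→W gives 6>0]
(D,Q,Y): not NE [P1→A gives 9>3; P2→R gives 7>1; P3→W gives 6>5]
(D,Q,Z): not NE [P1→C gives 9>6; P2→P gives 7>3; P3→W gives 6>5]
(D,Q,W): not NE [P1→B gives 9>2; P2→P gives 9>0]
(D,R,X): not NE [P1→B gives 7>4; P2→Q gives 5>4; P3→Z gives 9>4]
(D,R,Y): not NE [P3→Z gives 9>8]
(D,R,Z): not NE [P1→B gives 5>3; P2→P gives 7>4]
(D,R,W): not NE [P1→B gives 8>0; P2→P gives 9>0; P3→Z gives 9>6]

Equilibria: none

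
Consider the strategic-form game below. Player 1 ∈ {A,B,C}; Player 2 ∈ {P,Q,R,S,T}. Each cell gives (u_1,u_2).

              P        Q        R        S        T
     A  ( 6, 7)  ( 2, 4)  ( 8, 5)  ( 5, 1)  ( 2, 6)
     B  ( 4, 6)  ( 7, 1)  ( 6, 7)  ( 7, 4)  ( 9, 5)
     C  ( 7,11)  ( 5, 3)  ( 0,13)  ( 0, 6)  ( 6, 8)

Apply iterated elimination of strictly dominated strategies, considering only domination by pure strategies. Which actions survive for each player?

IESDS → P1:{A,C} P2:{P,R}

P2 drop Q (P beats it: A:7>4 B:6>1 C:11>3)
P2 drop S (P beats it: A:7>1 B:6>4 C:11>6)
P2 drop T (P beats it: A:7>6 B:6>5 C:11>8)
P1 drop B (A beats it: P:6>4 R:8>6)
P1→{A,C} P2→{P,R}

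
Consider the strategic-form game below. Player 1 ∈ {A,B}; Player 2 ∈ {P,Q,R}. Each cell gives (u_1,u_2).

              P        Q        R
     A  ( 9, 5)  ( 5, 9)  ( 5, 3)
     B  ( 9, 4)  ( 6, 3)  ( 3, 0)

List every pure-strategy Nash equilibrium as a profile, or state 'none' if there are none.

(A,P): not NE [P2→Q gives 9>5]
(A,Q): not NE [P1→B gives 6>5]
(A,R): not NE [P2→Q gives 9>3]
(B,P): NE
(B,Q): not NE [P2→P gives 4>3]
(B,R): not NE [P1→A gives 5>3; P2→P gives 4>0]

PSNE = {(B,P)}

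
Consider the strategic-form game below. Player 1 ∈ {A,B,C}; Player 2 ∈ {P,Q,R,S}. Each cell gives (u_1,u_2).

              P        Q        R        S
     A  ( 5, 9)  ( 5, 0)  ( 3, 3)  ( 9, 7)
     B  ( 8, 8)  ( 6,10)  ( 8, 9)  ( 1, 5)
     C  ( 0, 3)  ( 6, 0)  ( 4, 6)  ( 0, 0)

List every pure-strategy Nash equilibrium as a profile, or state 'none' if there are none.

NE set: (B,Q)

(A,P): not NE [P1→B gives 8>5]
(A,Q): not NE [P1→C gives 6>5; P2→P gives 9>0]
(A,R): not NE [P1→B gives 8>3; P2→P gives 9>3]
(A,S): not NE [P2→P gives 9>7]
(B,P): not NE [P2→Q gives 10>8]
(B,Q): NE
(B,R): not NE [P2→Q gives 10>9]
(B,S): not NE [P1→A gives 9>1; P2→Q gives 10>5]
(C,P): not NE [P1→B gives 8>0; P2→R gives 6>3]
(C,Q): not NE [P2→R gives 6>0]
(C,R): not NE [P1→B gives 8>4]
(C,S): not NE [P1→A gives 9>0; P2→R gives 6>0]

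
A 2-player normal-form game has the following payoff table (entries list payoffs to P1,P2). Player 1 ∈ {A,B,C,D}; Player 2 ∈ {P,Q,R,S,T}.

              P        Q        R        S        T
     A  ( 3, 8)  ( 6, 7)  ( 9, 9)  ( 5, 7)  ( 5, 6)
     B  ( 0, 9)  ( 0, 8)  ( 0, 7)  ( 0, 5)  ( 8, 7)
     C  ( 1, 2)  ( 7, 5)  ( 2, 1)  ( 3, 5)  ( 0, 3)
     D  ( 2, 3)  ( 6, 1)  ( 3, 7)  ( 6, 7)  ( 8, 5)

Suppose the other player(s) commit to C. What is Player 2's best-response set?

BR_2 = {Q,S}

u_2(P vs C) = 2
u_2(Q vs C) = 5
u_2(R vs C) = 1
u_2(S vs C) = 5
u_2(T vs C) = 3
max payoff 5 at {Q,S}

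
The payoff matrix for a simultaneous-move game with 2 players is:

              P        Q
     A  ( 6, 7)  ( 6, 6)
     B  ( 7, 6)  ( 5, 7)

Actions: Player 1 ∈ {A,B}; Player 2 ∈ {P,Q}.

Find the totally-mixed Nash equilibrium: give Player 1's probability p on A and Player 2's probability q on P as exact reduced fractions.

P1 indiff ⇒ q·6+(1-q)·6 = q·7+(1-q)·5 ⇒ q(-1) = (1-q)(-1) ⇒ q = 1/2
P2 indiff ⇒ p·7+(1-p)·6 = p·6+(1-p)·7 ⇒ p(1) = (1-p)(1) ⇒ p = 1/2

P1 mixes 1/2 on A; P2 mixes 1/2 on P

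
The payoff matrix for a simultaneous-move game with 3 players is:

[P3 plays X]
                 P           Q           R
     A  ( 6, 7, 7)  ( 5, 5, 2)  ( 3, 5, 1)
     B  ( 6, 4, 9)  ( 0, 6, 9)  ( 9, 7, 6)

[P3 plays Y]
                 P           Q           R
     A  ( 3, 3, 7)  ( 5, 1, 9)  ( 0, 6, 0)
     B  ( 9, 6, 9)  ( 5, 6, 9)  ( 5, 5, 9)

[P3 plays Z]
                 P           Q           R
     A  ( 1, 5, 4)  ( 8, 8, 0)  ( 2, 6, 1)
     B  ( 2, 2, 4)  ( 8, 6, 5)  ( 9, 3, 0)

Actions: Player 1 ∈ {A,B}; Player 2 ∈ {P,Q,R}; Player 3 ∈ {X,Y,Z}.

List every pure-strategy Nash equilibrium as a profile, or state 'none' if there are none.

(A,P,X): NE
(A,P,Y): not NE [P1→B gives 9>3; P2→R gives 6>3]
(A,P,Z): not NE [P1→B gives 2>1; P2→Q gives 8>5; P3→Y gives 7>4]
(A,Q,X): not NE [P2→P gives 7>5; P3→Y gives 9>2]
(A,Q,Y): not NE [P2→R gives 6>1]
(A,Q,Z): not NE [P3→Y gives 9>0]
(A,R,X): not NE [P1→B gives 9>3; P2→P gives 7>5]
(A,R,Y): not NE [P1→B gives 5>0; P3→Z gives 1>0]
(A,R,Z): not NE [P1→B gives 9>2; P2→Q gives 8>6]
(B,P,X): not NE [P2→R gives 7>4]
(B,P,Y): NE
(B,P,Z): not NE [P2→Q gives 6>2; P3→Y gives 9>4]
(B,Q,X): not NE [P1→A gives 5>0; P2→R gives 7>6]
(B,Q,Y): NE
(B,Q,Z): not NE [P3→Y gives 9>5]
(B,R,X): not NE [P3→Y gives 9>6]
(B,R,Y): not NE [P2→Q gives 6>5]
(B,R,Z): not NE [P2→Q gives 6>3; P3→Y gives 9>0]

NE set: (A,P,X), (B,P,Y), (B,Q,Y)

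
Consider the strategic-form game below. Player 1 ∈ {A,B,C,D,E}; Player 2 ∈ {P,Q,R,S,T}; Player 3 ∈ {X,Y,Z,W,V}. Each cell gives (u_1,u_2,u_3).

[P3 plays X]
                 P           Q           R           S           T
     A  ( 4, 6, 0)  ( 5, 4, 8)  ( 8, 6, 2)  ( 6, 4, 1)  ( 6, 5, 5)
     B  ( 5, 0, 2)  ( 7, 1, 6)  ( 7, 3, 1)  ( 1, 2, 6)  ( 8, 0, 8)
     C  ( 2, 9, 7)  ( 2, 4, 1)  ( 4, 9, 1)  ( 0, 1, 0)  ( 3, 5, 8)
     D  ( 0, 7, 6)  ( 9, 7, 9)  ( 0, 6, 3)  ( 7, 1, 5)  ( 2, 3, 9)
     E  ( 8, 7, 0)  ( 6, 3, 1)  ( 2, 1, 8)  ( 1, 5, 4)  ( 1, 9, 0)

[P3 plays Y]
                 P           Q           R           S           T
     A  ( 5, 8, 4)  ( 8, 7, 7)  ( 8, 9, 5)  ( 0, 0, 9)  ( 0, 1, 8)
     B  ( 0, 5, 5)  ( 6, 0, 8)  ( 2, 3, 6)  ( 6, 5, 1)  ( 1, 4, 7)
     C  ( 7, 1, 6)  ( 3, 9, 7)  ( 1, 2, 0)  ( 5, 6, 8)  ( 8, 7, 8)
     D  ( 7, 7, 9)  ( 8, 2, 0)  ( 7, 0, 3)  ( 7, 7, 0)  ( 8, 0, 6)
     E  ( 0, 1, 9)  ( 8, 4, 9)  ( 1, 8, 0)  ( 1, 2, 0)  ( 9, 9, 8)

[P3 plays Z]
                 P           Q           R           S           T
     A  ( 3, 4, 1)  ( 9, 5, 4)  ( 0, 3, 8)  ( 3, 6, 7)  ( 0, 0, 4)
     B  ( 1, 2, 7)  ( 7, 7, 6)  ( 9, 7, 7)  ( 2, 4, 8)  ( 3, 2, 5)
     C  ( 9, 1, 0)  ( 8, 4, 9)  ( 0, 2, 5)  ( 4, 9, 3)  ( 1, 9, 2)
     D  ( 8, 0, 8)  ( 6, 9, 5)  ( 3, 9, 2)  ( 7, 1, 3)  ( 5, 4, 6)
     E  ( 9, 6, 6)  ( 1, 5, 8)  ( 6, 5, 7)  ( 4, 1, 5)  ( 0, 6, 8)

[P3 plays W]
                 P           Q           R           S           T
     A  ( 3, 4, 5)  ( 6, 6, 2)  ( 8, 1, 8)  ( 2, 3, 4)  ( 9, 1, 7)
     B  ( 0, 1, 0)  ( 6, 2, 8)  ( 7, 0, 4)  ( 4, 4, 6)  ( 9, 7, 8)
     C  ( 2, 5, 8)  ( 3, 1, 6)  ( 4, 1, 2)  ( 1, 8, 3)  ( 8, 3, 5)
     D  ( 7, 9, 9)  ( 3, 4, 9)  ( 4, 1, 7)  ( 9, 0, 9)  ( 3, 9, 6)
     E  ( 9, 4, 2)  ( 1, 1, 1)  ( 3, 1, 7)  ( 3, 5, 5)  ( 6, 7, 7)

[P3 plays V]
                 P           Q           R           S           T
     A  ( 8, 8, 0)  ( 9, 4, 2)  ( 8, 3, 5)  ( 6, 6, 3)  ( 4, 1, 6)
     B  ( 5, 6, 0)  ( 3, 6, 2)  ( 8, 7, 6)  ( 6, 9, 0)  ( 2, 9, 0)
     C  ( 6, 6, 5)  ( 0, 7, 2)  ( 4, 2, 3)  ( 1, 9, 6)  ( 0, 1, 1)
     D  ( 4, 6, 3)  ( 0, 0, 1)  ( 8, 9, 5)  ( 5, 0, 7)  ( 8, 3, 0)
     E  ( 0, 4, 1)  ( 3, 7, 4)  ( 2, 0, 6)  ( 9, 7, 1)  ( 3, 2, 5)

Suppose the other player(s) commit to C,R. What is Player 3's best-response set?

u_3(X vs C,R) = 1
u_3(Y vs C,R) = 0
u_3(Z vs C,R) = 5
u_3(W vs C,R) = 2
u_3(V vs C,R) = 3
max payoff 5 at {Z}

argmax u_3 = {Z}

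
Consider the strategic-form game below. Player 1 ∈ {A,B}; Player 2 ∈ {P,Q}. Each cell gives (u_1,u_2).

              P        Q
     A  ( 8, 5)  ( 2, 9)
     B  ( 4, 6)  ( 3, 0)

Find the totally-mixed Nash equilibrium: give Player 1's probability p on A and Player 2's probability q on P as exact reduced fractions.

P1 mixes 3/5 on A; P2 mixes 1/5 on P

P1 indiff ⇒ q·8+(1-q)·2 = q·4+(1-q)·3 ⇒ q(4) = (1-q)(1) ⇒ q = 1/5
P2 indiff ⇒ p·5+(1-p)·6 = p·9+(1-p)·0 ⇒ p(-4) = (1-p)(-6) ⇒ p = 3/5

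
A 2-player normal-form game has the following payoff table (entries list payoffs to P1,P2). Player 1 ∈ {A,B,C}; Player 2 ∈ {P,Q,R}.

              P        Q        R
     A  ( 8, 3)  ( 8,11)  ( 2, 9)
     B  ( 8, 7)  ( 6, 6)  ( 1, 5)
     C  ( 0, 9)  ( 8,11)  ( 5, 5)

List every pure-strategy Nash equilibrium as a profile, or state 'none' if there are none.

(A,P): not NE [P2→Q gives 11>3]
(A,Q): NE
(A,R): not NE [P1→C gives 5>2; P2→Q gives 11>9]
(B,P): NE
(B,Q): not NE [P1→C gives 8>6; P2→P gives 7>6]
(B,R): not NE [P1→C gives 5>1; P2→P gives 7>5]
(C,P): not NE [P1→B gives 8>0; P2→Q gives 11>9]
(C,Q): NE
(C,R): not NE [P2→Q gives 11>5]

PSNE = {(A,Q), (B,P), (C,Q)}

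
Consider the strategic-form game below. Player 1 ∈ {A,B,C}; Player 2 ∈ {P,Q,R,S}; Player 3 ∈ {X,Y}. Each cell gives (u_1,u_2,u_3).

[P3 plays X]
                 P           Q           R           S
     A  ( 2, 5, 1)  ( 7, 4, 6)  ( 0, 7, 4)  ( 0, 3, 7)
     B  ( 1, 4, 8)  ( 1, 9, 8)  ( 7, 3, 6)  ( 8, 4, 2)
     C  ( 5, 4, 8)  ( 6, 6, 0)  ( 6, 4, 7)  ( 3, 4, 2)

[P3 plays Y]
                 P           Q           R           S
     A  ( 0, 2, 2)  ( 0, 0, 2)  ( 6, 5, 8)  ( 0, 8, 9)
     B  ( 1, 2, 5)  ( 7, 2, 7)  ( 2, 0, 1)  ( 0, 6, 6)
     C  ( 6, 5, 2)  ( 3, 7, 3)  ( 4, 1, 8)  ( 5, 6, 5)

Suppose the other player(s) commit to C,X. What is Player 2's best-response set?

u_2(P vs C,X) = 4
u_2(Q vs C,X) = 6
u_2(R vs C,X) = 4
u_2(S vs C,X) = 4
max payoff 6 at {Q}

P2 best: {Q}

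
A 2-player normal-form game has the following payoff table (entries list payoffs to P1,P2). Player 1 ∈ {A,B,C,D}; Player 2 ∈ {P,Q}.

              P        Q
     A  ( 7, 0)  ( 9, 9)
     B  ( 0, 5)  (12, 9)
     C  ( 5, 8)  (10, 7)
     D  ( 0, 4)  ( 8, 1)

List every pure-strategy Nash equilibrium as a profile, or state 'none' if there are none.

(A,P): not NE [P2→Q gives 9>0]
(A,Q): not NE [P1→B gives 12>9]
(B,P): not NE [P1→A gives 7>0; P2→Q gives 9>5]
(B,Q): NE
(C,P): not NE [P1→A gives 7>5]
(C,Q): not NE [P1→B gives 12>10; P2→P gives 8>7]
(D,P): not NE [P1→A gives 7>0]
(D,Q): not NE [P1→B gives 12>8; P2→P gives 4>1]

NE set: (B,Q)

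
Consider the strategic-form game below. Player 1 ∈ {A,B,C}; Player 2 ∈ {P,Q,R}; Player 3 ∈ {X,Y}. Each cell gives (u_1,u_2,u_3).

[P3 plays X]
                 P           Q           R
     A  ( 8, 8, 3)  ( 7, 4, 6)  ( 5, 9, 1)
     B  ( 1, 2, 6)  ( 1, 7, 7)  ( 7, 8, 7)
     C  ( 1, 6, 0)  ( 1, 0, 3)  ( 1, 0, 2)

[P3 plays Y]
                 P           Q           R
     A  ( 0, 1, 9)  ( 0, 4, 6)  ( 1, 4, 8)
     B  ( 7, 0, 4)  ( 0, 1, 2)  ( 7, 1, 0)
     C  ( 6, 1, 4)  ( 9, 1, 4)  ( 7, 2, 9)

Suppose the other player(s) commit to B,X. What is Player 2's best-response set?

u_2(P vs B,X) = 2
u_2(Q vs B,X) = 7
u_2(R vs B,X) = 8
max payoff 8 at {R}

P2 best: {R}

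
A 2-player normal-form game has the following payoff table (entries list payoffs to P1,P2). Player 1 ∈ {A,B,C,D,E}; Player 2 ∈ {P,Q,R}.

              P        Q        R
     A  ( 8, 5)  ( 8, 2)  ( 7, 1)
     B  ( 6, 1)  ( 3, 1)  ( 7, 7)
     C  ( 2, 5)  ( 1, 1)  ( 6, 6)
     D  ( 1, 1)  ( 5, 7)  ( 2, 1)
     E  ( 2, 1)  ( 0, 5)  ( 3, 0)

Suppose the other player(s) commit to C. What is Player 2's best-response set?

argmax u_2 = {R}

u_2(P vs C) = 5
u_2(Q vs C) = 1
u_2(R vs C) = 6
max payoff 6 at {R}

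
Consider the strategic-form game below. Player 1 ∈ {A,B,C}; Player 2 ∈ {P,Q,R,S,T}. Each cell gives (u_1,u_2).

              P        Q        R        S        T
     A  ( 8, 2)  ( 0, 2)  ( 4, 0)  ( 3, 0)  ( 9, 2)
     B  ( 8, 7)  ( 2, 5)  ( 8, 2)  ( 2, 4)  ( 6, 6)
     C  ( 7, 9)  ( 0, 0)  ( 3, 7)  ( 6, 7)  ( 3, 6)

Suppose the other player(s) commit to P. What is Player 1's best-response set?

u_1(A vs P) = 8
u_1(B vs P) = 8
u_1(C vs P) = 7
max payoff 8 at {A,B}

P1 best: {A,B}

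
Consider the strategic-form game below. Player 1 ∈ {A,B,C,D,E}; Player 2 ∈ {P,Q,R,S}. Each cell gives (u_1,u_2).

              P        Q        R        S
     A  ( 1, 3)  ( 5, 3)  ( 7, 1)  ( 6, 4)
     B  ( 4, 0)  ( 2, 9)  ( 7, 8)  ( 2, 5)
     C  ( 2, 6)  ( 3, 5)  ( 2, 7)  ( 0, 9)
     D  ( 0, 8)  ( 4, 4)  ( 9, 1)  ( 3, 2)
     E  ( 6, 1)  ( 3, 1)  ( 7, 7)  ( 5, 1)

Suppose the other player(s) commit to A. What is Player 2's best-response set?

u_2(P vs A) = 3
u_2(Q vs A) = 3
u_2(R vs A) = 1
u_2(S vs A) = 4
max payoff 4 at {S}

argmax u_2 = {S}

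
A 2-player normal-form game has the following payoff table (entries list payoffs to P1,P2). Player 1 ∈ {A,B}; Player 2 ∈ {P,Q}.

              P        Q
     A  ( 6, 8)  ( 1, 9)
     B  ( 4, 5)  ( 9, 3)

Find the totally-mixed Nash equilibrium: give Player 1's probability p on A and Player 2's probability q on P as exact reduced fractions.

P1 indiff ⇒ q·6+(1-q)·1 = q·4+(1-q)·9 ⇒ q(2) = (1-q)(8) ⇒ q = 4/5
P2 indiff ⇒ p·8+(1-p)·5 = p·9+(1-p)·3 ⇒ p(-1) = (1-p)(-2) ⇒ p = 2/3

P1 mixes 2/3 on A; P2 mixes 4/5 on P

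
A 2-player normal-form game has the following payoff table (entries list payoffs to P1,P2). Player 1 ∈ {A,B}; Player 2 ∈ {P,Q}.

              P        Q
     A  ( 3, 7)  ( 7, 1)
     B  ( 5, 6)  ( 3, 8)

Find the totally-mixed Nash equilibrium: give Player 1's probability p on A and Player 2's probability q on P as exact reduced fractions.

p=1/4, q=2/3

P1 indiff ⇒ q·3+(1-q)·7 = q·5+(1-q)·3 ⇒ q(-2) = (1-q)(-4) ⇒ q = 2/3
P2 indiff ⇒ p·7+(1-p)·6 = p·1+(1-p)·8 ⇒ p(6) = (1-p)(2) ⇒ p = 1/4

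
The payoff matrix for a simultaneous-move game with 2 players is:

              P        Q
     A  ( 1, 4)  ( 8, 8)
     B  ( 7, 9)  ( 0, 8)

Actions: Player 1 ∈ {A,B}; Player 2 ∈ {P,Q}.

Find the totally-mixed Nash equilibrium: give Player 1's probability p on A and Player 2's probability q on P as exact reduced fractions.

P1 indiff ⇒ q·1+(1-q)·8 = q·7+(1-q)·0 ⇒ q(-6) = (1-q)(-8) ⇒ q = 4/7
P2 indiff ⇒ p·4+(1-p)·9 = p·8+(1-p)·8 ⇒ p(-4) = (1-p)(-1) ⇒ p = 1/5

P1 mixes 1/5 on A; P2 mixes 4/7 on P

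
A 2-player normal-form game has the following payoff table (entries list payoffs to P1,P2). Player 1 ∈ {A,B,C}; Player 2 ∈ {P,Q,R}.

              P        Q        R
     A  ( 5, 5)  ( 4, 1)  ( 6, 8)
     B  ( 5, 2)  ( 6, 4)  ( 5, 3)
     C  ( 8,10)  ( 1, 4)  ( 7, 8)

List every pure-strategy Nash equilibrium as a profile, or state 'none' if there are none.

(A,P): not NE [P1→C gives 8>5; P2→R gives 8>5]
(A,Q): not NE [P1→B gives 6>4; P2→R gives 8>1]
(A,R): not NE [P1→C gives 7>6]
(B,P): not NE [P1→C gives 8>5; P2→Q gives 4>2]
(B,Q): NE
(B,R): not NE [P1→C gives 7>5; P2→Q gives 4>3]
(C,P): NE
(C,Q): not NE [P1→B gives 6>1; P2→P gives 10>4]
(C,R): not NE [P2→P gives 10>8]

PSNE = {(B,Q), (C,P)}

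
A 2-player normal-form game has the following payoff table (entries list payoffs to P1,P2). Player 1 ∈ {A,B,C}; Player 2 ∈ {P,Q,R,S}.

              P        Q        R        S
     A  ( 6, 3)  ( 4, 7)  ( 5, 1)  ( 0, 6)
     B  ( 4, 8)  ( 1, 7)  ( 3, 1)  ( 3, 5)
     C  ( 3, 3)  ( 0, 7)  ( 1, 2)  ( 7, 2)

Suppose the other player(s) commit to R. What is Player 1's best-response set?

BR_1 = {A}

u_1(A vs R) = 5
u_1(B vs R) = 3
u_1(C vs R) = 1
max payoff 5 at {A}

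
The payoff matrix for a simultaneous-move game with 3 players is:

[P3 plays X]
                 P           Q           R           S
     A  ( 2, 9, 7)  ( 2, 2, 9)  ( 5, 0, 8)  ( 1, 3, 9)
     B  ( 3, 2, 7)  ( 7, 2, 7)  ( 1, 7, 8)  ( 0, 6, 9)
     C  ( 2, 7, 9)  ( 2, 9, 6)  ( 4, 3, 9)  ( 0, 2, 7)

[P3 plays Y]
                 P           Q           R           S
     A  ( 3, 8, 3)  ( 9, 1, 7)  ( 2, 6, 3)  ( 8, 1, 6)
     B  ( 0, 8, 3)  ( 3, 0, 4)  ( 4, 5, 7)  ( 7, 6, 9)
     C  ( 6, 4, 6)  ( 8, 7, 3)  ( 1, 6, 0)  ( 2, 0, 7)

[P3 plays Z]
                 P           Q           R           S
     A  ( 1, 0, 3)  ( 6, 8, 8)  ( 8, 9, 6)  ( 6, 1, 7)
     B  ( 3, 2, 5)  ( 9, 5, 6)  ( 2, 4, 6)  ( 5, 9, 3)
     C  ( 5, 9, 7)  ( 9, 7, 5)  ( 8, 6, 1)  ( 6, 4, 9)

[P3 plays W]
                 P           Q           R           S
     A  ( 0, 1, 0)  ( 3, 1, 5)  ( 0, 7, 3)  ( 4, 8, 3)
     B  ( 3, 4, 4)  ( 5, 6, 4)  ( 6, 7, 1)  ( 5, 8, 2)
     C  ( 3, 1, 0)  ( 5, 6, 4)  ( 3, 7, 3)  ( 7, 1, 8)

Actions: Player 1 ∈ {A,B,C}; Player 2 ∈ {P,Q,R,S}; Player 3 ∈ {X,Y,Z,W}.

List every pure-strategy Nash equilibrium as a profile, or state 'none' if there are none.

(A,P,X): not NE [P1→B gives 3>2]
(A,P,Y): not NE [P1→C gives 6>3; P3→X gives 7>3]
(A,P,Z): not NE [P1→C gives 5>1; P2→R gives 9>0; P3→X gives 7>3]
(A,P,W): not NE [P1→C gives 3>0; P2→S gives 8>1; P3→X gives 7>0]
(A,Q,X): not NE [P1→B gives 7>2; P2→P gives 9>2]
(A,Q,Y): not NE [P2→P gives 8>1; P3→X gives 9>7]
(A,Q,Z): not NE [P1→C gives 9>6; P2→R gives 9>8; P3→X gives 9>8]
(A,Q,W): not NE [P1→C gives 5>3; P2→S gives 8>1; P3→X gives 9>5]
(A,R,X): not NE [P2→P gives 9>0]
(A,R,Y): not NE [P1→B gives 4>2; P2→P gives 8>6; P3→X gives 8>3]
(A,R,Z): not NE [P3→X gives 8>6]
(A,R,W): not NE [P1→B gives 6>0; P2→S gives 8>7; P3→X gives 8>3]
(A,S,X): not NE [P2→P gives 9>3]
(A,S,Y): not NE [P2→P gives 8>1; P3→X gives 9>6]
(A,S,Z): not NE [P2→R gives 9>1; P3→X gives 9>7]
(A,S,W): not NE [P1→C gives 7>4; P3→X gives 9>3]
(B,P,X): not NE [P2→R gives 7>2]
(B,P,Y): not NE [P1→C gives 6>0; P3→X gives 7>3]
(B,P,Z): not NE [P1→C gives 5>3; P2→S gives 9>2; P3→X gives 7>5]
(B,P,W): not NE [P2→S gives 8>4; P3→X gives 7>4]
(B,Q,X): not NE [P2→R gives 7>2]
(B,Q,Y): not NE [P1→A gives 9>3; P2→P gives 8>0; P3→X gives 7>4]
(B,Q,Z): not NE [P2→S gives 9>5; P3→X gives 7>6]
(B,Q,W): not NE [P2→S gives 8>6; P3→X gives 7>4]
(B,R,X): not NE [P1→A gives 5>1]
(B,R,Y): not NE [P2→P gives 8>5; P3→X gives 8>7]
(B,R,Z): not NE [P1→C gives 8>2; P2→S gives 9>4; P3→X gives 8>6]
(B,R,W): not NE [P2→S gives 8>7; P3→X gives 8>1]
(B,S,X): not NE [P1→A gives 1>0; P2→R gives 7>6]
(B,S,Y): not NE [P1→A gives 8>7; P2→P gives 8>6]
(B,S,Z): not NE [P1→C gives 6>5; P3→Y gives 9>3]
(B,S,W): not NE [P1→C gives 7>5; P3→Y gives 9>2]
(C,P,X): not NE [P1→B gives 3>2; P2→Q gives 9>7]
(C,P,Y): not NE [P2→Q gives 7>4; P3→X gives 9>6]
(C,P,Z): not NE [P3→X gives 9>7]
(C,P,W): not NE [P2→R gives 7>1; P3→X gives 9>0]
(C,Q,X): not NE [P1→B gives 7>2]
(C,Q,Y): not NE [P1→A gives 9>8; P3→X gives 6>3]
(C,Q,Z): not NE [P2→P gives 9>7; P3→X gives 6>5]
(C,Q,W): not NE [P2→R gives 7>6; P3→X gives 6>4]
(C,R,X): not NE [P1→A gives 5>4; P2→Q gives 9>3]
(C,R,Y): not NE [P1→B gives 4>1; P2→Q gives 7>6; P3→X gives 9>0]
(C,R,Z): not NE [P2→P gives 9>6; P3→X gives 9>1]
(C,R,W): not NE [P1→B gives 6>3; P3→X gives 9>3]
(C,S,X): not NE [P1→A gives 1>0; P2→Q gives 9>2; P3→Z gives 9>7]
(C,S,Y): not NE [P1→A gives 8>2; P2→Q gives 7>0; P3→Z gives 9>7]
(C,S,Z): not NE [P2→P gives 9>4]
(C,S,W): not NE [P2→R gives 7>1; P3→Z gives 9>8]

PSNE: ∅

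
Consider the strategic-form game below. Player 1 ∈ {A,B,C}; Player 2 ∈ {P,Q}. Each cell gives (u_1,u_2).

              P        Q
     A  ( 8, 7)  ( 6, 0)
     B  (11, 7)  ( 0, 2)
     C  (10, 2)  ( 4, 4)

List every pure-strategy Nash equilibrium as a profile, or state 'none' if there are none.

Nash profiles: (B,P)

(A,P): not NE [P1→B gives 11>8]
(A,Q): not NE [P2→P gives 7>0]
(B,P): NE
(B,Q): not NE [P1→A gives 6>0; P2→P gives 7>2]
(C,P): not NE [P1→B gives 11>10; P2→Q gives 4>2]
(C,Q): not NE [P1→A gives 6>4]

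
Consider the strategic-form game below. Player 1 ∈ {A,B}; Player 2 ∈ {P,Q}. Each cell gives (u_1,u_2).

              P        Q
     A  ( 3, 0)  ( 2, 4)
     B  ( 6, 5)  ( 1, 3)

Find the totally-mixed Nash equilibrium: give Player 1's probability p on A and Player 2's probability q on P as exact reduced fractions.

P1 indiff ⇒ q·3+(1-q)·2 = q·6+(1-q)·1 ⇒ q(-3) = (1-q)(-1) ⇒ q = 1/4
P2 indiff ⇒ p·0+(1-p)·5 = p·4+(1-p)·3 ⇒ p(-4) = (1-p)(-2) ⇒ p = 1/3

p=1/3, q=1/4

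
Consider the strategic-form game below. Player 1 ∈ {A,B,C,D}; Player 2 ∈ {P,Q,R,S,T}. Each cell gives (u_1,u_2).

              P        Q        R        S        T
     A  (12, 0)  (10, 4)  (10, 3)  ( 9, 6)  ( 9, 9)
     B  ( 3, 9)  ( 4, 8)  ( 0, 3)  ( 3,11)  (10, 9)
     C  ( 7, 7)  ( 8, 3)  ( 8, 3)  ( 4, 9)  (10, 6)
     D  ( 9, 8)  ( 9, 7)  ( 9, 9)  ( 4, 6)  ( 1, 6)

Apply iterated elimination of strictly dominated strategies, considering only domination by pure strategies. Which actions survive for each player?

P1 drop D (A beats it: P:12>9 Q:10>9 R:10>9 S:9>4 T:9>1)
P2 drop P (S beats it: A:6>0 B:11>9 C:9>7)
P2 drop Q (S beats it: A:6>4 B:11>8 C:9>3)
P2 drop R (S beats it: A:6>3 B:11>3 C:9>3)
P1→{A,B,C} P2→{S,T}

Remaining: P1:{A,B,C} P2:{S,T}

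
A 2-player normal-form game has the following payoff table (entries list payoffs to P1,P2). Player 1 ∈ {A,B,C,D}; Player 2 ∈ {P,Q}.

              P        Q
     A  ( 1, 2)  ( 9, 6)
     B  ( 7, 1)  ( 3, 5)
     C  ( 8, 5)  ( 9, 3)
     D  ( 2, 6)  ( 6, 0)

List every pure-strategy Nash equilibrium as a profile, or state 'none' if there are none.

(A,P): not NE [P1→C gives 8>1; P2→Q gives 6>2]
(A,Q): NE
(B,P): not NE [P1→C gives 8>7; P2→Q gives 5>1]
(B,Q): not NE [P1→C gives 9>3]
(C,P): NE
(C,Q): not NE [P2→P gives 5>3]
(D,P): not NE [P1→C gives 8>2]
(D,Q): not NE [P1→C gives 9>6; P2→P gives 6>0]

Nash profiles: (A,Q), (C,P)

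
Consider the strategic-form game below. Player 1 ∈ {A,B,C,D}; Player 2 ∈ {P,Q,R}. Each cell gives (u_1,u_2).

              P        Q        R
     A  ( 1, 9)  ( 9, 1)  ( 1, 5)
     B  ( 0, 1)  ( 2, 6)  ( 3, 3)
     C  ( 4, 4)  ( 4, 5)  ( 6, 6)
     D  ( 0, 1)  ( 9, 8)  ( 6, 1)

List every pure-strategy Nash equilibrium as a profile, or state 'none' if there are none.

(A,P): not NE [P1→C gives 4>1]
(A,Q): not NE [P2→P gives 9>1]
(A,R): not NE [P1→D gives 6>1; P2→P gives 9>5]
(B,P): not NE [P1→C gives 4>0; P2→Q gives 6>1]
(B,Q): not NE [P1→D gives 9>2]
(B,R): not NE [P1→D gives 6>3; P2→Q gives 6>3]
(C,P): not NE [P2→R gives 6>4]
(C,Q): not NE [P1→D gives 9>4; P2→R gives 6>5]
(C,R): NE
(D,P): not NE [P1→C gives 4>0; P2→Q gives 8>1]
(D,Q): NE
(D,R): not NE [P2→Q gives 8>1]

NE set: (C,R), (D,Q)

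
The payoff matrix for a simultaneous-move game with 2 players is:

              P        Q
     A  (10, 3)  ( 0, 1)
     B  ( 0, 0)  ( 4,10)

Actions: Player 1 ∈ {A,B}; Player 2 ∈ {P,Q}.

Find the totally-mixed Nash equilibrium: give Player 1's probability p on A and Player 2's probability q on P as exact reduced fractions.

P1 indiff ⇒ q·10+(1-q)·0 = q·0+(1-q)·4 ⇒ q(10) = (1-q)(4) ⇒ q = 2/7
P2 indiff ⇒ p·3+(1-p)·0 = p·1+(1-p)·10 ⇒ p(2) = (1-p)(10) ⇒ p = 5/6

(p,q) = (5/6, 2/7)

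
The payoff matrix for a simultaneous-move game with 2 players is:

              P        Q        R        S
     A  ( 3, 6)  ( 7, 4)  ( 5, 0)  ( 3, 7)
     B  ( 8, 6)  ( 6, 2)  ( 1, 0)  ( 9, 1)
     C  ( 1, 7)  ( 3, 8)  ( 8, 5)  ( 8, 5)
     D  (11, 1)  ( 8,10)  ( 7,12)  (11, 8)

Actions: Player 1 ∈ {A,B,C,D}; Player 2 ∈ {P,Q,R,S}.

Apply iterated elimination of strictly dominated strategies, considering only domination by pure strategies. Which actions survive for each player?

IESDS → P1:{C,D} P2:{Q,R}

P1 drop A (D beats it: P:11>3 Q:8>7 R:7>5 S:11>3)
P1 drop B (D beats it: P:11>8 Q:8>6 R:7>1 S:11>9)
P2 drop P (Q beats it: C:8>7 D:10>1)
P2 drop S (Q beats it: C:8>5 D:10>8)
P1→{C,D} P2→{Q,R}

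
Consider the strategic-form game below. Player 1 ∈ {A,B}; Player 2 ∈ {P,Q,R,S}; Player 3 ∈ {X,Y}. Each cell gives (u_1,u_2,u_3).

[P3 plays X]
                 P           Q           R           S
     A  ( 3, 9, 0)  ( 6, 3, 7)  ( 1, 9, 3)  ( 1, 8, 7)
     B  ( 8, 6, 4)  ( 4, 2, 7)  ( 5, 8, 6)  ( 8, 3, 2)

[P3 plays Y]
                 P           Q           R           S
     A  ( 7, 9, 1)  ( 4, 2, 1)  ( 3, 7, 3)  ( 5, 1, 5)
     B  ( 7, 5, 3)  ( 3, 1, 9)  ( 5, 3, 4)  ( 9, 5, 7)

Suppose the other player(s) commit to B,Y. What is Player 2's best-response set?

u_2(P vs B,Y) = 5
u_2(Q vs B,Y) = 1
u_2(R vs B,Y) = 3
u_2(S vs B,Y) = 5
max payoff 5 at {P,S}

P2 best: {P,S}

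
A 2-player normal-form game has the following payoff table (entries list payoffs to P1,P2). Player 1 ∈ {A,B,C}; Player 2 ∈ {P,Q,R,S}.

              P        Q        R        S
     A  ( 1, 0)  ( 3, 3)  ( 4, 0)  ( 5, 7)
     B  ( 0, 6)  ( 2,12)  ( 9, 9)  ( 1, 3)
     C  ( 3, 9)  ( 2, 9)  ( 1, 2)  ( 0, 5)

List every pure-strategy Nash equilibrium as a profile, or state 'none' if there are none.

(A,P): not NE [P1→C gives 3>1; P2→S gives 7>0]
(A,Q): not NE [P2→S gives 7>3]
(A,R): not NE [P1→B gives 9>4; P2→S gives 7>0]
(A,S): NE
(B,P): not NE [P1→C gives 3>0; P2→Q gives 12>6]
(B,Q): not NE [P1→A gives 3>2]
(B,R): not NE [P2→Q gives 12>9]
(B,S): not NE [P1→A gives 5>1; P2→Q gives 12>3]
(C,P): NE
(C,Q): not NE [P1→A gives 3>2]
(C,R): not NE [P1→B gives 9>1; P2→Q gives 9>2]
(C,S): not NE [P1→A gives 5>0; P2→Q gives 9>5]

Nash profiles: (A,S), (C,P)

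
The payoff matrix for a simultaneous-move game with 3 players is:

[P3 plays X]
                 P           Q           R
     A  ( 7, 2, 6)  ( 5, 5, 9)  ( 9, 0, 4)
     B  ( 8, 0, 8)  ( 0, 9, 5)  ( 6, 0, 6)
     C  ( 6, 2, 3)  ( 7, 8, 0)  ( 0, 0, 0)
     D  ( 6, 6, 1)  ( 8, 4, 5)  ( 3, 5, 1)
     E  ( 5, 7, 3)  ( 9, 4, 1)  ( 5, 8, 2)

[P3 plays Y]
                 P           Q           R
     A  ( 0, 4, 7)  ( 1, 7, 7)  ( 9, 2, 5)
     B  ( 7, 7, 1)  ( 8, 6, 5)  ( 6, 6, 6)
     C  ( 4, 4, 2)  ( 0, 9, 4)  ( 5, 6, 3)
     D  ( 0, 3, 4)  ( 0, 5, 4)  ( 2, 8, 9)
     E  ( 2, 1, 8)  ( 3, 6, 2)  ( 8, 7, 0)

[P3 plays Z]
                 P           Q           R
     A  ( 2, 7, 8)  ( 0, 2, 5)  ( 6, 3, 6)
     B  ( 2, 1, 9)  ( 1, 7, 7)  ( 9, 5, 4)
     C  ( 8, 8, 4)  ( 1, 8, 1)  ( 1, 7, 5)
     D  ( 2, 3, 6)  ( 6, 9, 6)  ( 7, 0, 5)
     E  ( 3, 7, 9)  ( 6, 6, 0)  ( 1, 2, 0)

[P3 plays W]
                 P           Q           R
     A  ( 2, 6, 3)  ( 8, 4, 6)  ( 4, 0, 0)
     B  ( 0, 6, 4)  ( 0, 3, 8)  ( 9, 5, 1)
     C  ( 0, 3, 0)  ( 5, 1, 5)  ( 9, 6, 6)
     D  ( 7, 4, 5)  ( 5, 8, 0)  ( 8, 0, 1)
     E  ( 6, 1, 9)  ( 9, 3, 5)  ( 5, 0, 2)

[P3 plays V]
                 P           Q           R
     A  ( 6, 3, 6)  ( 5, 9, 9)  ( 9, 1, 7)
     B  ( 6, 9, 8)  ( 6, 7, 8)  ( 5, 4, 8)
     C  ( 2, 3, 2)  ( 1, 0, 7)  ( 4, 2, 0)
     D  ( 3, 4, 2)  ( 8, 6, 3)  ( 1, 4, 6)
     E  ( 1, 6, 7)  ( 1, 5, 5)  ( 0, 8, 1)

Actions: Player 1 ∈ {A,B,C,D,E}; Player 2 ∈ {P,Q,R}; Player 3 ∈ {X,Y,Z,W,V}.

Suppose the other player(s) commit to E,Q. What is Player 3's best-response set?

u_3(X vs E,Q) = 1
u_3(Y vs E,Q) = 2
u_3(Z vs E,Q) = 0
u_3(W vs E,Q) = 5
u_3(V vs E,Q) = 5
max payoff 5 at {W,V}

BR_3 = {W,V}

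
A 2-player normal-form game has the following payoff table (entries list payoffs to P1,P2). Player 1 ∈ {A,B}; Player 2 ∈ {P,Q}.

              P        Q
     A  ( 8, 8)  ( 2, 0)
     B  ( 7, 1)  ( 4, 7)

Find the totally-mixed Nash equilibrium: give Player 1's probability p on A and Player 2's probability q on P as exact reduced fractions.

p=3/7, q=2/3

P1 indiff ⇒ q·8+(1-q)·2 = q·7+(1-q)·4 ⇒ q(1) = (1-q)(2) ⇒ q = 2/3
P2 indiff ⇒ p·8+(1-p)·1 = p·0+(1-p)·7 ⇒ p(8) = (1-p)(6) ⇒ p = 3/7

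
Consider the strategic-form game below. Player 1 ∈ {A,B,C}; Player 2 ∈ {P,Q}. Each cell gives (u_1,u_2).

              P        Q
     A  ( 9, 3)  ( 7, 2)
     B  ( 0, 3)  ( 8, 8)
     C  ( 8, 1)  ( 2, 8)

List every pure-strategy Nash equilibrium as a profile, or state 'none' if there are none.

(A,P): NE
(A,Q): not NE [P1→B gives 8>7; P2→P gives 3>2]
(B,P): not NE [P1→A gives 9>0; P2→Q gives 8>3]
(B,Q): NE
(C,P): not NE [P1→A gives 9>8; P2→Q gives 8>1]
(C,Q): not NE [P1→B gives 8>2]

NE set: (A,P), (B,Q)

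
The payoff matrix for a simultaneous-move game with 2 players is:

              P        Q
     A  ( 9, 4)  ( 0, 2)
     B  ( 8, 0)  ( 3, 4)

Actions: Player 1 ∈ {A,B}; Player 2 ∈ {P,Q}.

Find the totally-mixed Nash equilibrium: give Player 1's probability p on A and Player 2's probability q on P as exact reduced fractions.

p=2/3, q=3/4

P1 indiff ⇒ q·9+(1-q)·0 = q·8+(1-q)·3 ⇒ q(1) = (1-q)(3) ⇒ q = 3/4
P2 indiff ⇒ p·4+(1-p)·0 = p·2+(1-p)·4 ⇒ p(2) = (1-p)(4) ⇒ p = 2/3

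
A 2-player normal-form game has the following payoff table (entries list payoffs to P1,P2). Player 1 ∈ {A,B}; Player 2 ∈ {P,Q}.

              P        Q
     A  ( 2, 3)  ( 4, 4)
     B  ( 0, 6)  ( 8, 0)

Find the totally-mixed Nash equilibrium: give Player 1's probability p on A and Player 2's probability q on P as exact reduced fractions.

p=6/7, q=2/3

P1 indiff ⇒ q·2+(1-q)·4 = q·0+(1-q)·8 ⇒ q(2) = (1-q)(4) ⇒ q = 2/3
P2 indiff ⇒ p·3+(1-p)·6 = p·4+(1-p)·0 ⇒ p(-1) = (1-p)(-6) ⇒ p = 6/7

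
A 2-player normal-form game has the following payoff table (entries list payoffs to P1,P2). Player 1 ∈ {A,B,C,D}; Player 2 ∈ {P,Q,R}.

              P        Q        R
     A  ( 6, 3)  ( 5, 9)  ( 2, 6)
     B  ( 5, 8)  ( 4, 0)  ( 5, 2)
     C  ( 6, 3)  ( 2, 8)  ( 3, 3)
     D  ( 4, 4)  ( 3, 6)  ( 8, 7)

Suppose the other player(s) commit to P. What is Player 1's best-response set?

argmax u_1 = {A,C}

u_1(A vs P) = 6
u_1(B vs P) = 5
u_1(C vs P) = 6
u_1(D vs P) = 4
max payoff 6 at {A,C}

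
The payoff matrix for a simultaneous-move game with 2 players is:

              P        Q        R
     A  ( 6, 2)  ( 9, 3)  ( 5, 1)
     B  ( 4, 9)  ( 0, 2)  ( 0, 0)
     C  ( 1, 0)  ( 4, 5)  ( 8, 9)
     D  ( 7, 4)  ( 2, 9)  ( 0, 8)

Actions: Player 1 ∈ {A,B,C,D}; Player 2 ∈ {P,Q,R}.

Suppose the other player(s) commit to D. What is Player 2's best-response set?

argmax u_2 = {Q}

u_2(P vs D) = 4
u_2(Q vs D) = 9
u_2(R vs D) = 8
max payoff 9 at {Q}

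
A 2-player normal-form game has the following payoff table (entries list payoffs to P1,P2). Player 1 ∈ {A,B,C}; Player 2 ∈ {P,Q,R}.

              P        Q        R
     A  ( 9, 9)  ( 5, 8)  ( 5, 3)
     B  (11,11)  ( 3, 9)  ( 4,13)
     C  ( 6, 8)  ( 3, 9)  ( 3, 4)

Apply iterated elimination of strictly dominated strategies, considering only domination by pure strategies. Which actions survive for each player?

IESDS → P1:{A,B} P2:{P,R}

P1 drop C (A beats it: P:9>6 Q:5>3 R:5>3)
P2 drop Q (P beats it: A:9>8 B:11>9)
P1→{A,B} P2→{P,R}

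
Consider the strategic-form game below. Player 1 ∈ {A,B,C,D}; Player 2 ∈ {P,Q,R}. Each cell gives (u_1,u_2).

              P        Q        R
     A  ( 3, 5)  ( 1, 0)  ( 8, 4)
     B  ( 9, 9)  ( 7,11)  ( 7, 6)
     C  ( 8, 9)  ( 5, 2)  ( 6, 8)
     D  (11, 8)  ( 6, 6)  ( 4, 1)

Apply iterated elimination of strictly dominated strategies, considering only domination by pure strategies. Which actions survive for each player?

Remaining: P1:{B,D} P2:{P,Q}

P1 drop C (B beats it: P:9>8 Q:7>5 R:7>6)
P2 drop R (P beats it: A:5>4 B:9>6 D:8>1)
P1 drop A (B beats it: P:9>3 Q:7>1)
P1→{B,D} P2→{P,Q}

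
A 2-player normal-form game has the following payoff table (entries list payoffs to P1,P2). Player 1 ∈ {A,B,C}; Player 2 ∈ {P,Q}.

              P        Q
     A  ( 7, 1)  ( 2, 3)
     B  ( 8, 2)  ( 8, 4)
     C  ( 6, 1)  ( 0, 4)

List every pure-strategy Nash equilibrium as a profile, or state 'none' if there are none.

NE set: (B,Q)

(A,P): not NE [P1→B gives 8>7; P2→Q gives 3>1]
(A,Q): not NE [P1→B gives 8>2]
(B,P): not NE [P2→Q gives 4>2]
(B,Q): NE
(C,P): not NE [P1→B gives 8>6; P2→Q gives 4>1]
(C,Q): not NE [P1→B gives 8>0]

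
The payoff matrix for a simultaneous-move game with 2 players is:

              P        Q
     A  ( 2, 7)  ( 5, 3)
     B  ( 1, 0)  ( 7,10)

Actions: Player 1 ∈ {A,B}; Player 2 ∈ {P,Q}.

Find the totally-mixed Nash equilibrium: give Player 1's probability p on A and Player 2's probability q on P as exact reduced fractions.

p=5/7, q=2/3

P1 indiff ⇒ q·2+(1-q)·5 = q·1+(1-q)·7 ⇒ q(1) = (1-q)(2) ⇒ q = 2/3
P2 indiff ⇒ p·7+(1-p)·0 = p·3+(1-p)·10 ⇒ p(4) = (1-p)(10) ⇒ p = 5/7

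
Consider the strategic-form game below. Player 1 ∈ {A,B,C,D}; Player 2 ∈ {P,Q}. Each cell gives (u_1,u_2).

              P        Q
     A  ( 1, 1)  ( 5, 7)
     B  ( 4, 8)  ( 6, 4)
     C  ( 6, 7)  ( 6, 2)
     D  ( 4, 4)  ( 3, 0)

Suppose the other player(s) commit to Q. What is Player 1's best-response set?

BR_1 = {B,C}

u_1(A vs Q) = 5
u_1(B vs Q) = 6
u_1(C vs Q) = 6
u_1(D vs Q) = 3
max payoff 6 at {B,C}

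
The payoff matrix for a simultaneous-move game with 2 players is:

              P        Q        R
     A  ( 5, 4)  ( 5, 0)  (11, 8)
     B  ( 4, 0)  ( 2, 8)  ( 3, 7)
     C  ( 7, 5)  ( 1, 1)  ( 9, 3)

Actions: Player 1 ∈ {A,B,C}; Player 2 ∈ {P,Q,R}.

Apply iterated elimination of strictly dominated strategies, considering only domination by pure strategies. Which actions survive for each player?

Remaining: P1:{A,C} P2:{P,R}

P1 drop B (A beats it: P:5>4 Q:5>2 R:11>3)
P2 drop Q (P beats it: A:4>0 C:5>1)
P1→{A,C} P2→{P,R}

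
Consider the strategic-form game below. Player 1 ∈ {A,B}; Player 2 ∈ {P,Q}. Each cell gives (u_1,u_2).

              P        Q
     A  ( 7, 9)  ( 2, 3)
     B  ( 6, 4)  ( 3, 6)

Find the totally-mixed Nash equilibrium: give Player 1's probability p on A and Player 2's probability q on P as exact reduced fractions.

P1 mixes 1/4 on A; P2 mixes 1/2 on P

P1 indiff ⇒ q·7+(1-q)·2 = q·6+(1-q)·3 ⇒ q(1) = (1-q)(1) ⇒ q = 1/2
P2 indiff ⇒ p·9+(1-p)·4 = p·3+(1-p)·6 ⇒ p(6) = (1-p)(2) ⇒ p = 1/4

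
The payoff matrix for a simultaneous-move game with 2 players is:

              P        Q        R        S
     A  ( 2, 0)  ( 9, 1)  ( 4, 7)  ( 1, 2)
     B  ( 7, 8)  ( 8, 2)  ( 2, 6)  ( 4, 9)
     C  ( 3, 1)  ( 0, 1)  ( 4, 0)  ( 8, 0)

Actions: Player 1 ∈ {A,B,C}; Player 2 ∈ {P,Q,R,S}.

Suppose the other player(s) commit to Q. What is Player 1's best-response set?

u_1(A vs Q) = 9
u_1(B vs Q) = 8
u_1(C vs Q) = 0
max payoff 9 at {A}

argmax u_1 = {A}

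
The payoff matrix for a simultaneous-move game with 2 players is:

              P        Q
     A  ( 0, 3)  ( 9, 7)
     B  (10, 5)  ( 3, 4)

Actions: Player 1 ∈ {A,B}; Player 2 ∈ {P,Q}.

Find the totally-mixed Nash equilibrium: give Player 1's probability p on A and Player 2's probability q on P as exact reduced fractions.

(p,q) = (1/5, 3/8)

P1 indiff ⇒ q·0+(1-q)·9 = q·10+(1-q)·3 ⇒ q(-10) = (1-q)(-6) ⇒ q = 3/8
P2 indiff ⇒ p·3+(1-p)·5 = p·7+(1-p)·4 ⇒ p(-4) = (1-p)(-1) ⇒ p = 1/5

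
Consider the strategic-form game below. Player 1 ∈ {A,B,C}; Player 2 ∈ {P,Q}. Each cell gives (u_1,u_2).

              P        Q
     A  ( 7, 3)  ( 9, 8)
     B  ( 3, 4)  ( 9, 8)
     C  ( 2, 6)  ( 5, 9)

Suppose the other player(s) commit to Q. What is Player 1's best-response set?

argmax u_1 = {A,B}

u_1(A vs Q) = 9
u_1(B vs Q) = 9
u_1(C vs Q) = 5
max payoff 9 at {A,B}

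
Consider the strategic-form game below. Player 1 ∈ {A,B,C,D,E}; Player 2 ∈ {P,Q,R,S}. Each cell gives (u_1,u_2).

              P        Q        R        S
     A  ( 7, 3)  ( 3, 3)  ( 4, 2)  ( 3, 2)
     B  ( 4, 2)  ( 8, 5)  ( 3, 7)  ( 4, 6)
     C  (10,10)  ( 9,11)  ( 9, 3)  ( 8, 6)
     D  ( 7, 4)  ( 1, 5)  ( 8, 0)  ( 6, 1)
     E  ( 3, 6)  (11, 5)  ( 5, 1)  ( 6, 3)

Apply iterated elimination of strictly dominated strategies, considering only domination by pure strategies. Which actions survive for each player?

IESDS → P1:{C,E} P2:{P,Q}

P1 drop A (C beats it: P:10>7 Q:9>3 R:9>4 S:8>3)
P1 drop B (C beats it: P:10>4 Q:9>8 R:9>3 S:8>4)
P1 drop D (C beats it: P:10>7 Q:9>1 R:9>8 S:8>6)
P2 drop R (P beats it: C:10>3 E:6>1)
P2 drop S (P beats it: C:10>6 E:6>3)
P1→{C,E} P2→{P,Q}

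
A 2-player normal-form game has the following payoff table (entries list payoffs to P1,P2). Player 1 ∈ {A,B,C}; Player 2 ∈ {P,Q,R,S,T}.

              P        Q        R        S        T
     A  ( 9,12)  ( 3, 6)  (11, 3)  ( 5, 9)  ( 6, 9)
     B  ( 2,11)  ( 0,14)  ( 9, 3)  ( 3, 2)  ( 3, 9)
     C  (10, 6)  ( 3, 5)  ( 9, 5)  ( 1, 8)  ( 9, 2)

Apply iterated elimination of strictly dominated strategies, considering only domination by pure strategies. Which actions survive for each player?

P1 drop B (A beats it: P:9>2 Q:3>0 R:11>9 S:5>3 T:6>3)
P2 drop Q (P beats it: A:12>6 C:6>5)
P2 drop R (P beats it: A:12>3 C:6>5)
P2 drop T (P beats it: A:12>9 C:6>2)
P1→{A,C} P2→{P,S}

Remaining: P1:{A,C} P2:{P,S}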